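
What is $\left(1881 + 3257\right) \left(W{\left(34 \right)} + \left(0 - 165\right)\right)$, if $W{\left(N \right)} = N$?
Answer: $-673078$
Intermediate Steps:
$\left(1881 + 3257\right) \left(W{\left(34 \right)} + \left(0 - 165\right)\right) = \left(1881 + 3257\right) \left(34 + \left(0 - 165\right)\right) = 5138 \left(34 + \left(0 - 165\right)\right) = 5138 \left(34 - 165\right) = 5138 \left(-131\right) = -673078$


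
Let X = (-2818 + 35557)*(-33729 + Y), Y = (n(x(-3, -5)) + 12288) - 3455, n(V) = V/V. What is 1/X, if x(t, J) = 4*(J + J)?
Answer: -1/815037405 ≈ -1.2269e-9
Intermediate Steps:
x(t, J) = 8*J (x(t, J) = 4*(2*J) = 8*J)
n(V) = 1
Y = 8834 (Y = (1 + 12288) - 3455 = 12289 - 3455 = 8834)
X = -815037405 (X = (-2818 + 35557)*(-33729 + 8834) = 32739*(-24895) = -815037405)
1/X = 1/(-815037405) = -1/815037405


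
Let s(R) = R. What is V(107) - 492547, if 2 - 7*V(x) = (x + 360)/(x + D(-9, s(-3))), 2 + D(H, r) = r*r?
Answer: -393052745/798 ≈ -4.9255e+5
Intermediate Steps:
D(H, r) = -2 + r² (D(H, r) = -2 + r*r = -2 + r²)
V(x) = 2/7 - (360 + x)/(7*(7 + x)) (V(x) = 2/7 - (x + 360)/(7*(x + (-2 + (-3)²))) = 2/7 - (360 + x)/(7*(x + (-2 + 9))) = 2/7 - (360 + x)/(7*(x + 7)) = 2/7 - (360 + x)/(7*(7 + x)))
V(107) - 492547 = (-346 + 107)/(7*(7 + 107)) - 492547 = (⅐)*(-239)/114 - 492547 = (⅐)*(1/114)*(-239) - 492547 = -239/798 - 492547 = -393052745/798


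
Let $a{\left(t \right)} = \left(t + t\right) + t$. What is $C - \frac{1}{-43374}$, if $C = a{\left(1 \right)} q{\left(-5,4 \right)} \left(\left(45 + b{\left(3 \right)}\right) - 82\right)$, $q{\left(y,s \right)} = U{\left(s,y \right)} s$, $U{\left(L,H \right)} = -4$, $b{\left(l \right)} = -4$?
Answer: $\frac{85360033}{43374} \approx 1968.0$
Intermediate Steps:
$a{\left(t \right)} = 3 t$ ($a{\left(t \right)} = 2 t + t = 3 t$)
$q{\left(y,s \right)} = - 4 s$
$C = 1968$ ($C = 3 \cdot 1 \left(\left(-4\right) 4\right) \left(\left(45 - 4\right) - 82\right) = 3 \left(-16\right) \left(41 - 82\right) = \left(-48\right) \left(-41\right) = 1968$)
$C - \frac{1}{-43374} = 1968 - \frac{1}{-43374} = 1968 - - \frac{1}{43374} = 1968 + \frac{1}{43374} = \frac{85360033}{43374}$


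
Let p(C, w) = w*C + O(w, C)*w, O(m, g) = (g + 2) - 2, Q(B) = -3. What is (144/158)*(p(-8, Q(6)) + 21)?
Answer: 4968/79 ≈ 62.886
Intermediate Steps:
O(m, g) = g (O(m, g) = (2 + g) - 2 = g)
p(C, w) = 2*C*w (p(C, w) = w*C + C*w = C*w + C*w = 2*C*w)
(144/158)*(p(-8, Q(6)) + 21) = (144/158)*(2*(-8)*(-3) + 21) = (144*(1/158))*(48 + 21) = (72/79)*69 = 4968/79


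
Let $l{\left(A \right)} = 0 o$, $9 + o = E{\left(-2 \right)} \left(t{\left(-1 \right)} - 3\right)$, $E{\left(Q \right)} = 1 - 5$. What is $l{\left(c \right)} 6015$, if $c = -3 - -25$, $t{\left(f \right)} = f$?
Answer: $0$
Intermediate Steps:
$E{\left(Q \right)} = -4$ ($E{\left(Q \right)} = 1 - 5 = -4$)
$c = 22$ ($c = -3 + 25 = 22$)
$o = 7$ ($o = -9 - 4 \left(-1 - 3\right) = -9 - -16 = -9 + 16 = 7$)
$l{\left(A \right)} = 0$ ($l{\left(A \right)} = 0 \cdot 7 = 0$)
$l{\left(c \right)} 6015 = 0 \cdot 6015 = 0$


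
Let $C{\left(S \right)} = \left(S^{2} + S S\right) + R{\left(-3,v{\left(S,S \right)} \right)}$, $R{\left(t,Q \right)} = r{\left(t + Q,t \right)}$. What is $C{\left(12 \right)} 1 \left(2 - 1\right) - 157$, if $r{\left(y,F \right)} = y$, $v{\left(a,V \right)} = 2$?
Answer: $130$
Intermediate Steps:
$R{\left(t,Q \right)} = Q + t$ ($R{\left(t,Q \right)} = t + Q = Q + t$)
$C{\left(S \right)} = -1 + 2 S^{2}$ ($C{\left(S \right)} = \left(S^{2} + S S\right) + \left(2 - 3\right) = \left(S^{2} + S^{2}\right) - 1 = 2 S^{2} - 1 = -1 + 2 S^{2}$)
$C{\left(12 \right)} 1 \left(2 - 1\right) - 157 = \left(-1 + 2 \cdot 12^{2}\right) 1 \left(2 - 1\right) - 157 = \left(-1 + 2 \cdot 144\right) 1 \cdot 1 - 157 = \left(-1 + 288\right) 1 - 157 = 287 \cdot 1 - 157 = 287 - 157 = 130$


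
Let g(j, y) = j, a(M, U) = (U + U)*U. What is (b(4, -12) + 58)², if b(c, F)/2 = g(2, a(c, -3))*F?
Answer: 100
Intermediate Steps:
a(M, U) = 2*U² (a(M, U) = (2*U)*U = 2*U²)
b(c, F) = 4*F (b(c, F) = 2*(2*F) = 4*F)
(b(4, -12) + 58)² = (4*(-12) + 58)² = (-48 + 58)² = 10² = 100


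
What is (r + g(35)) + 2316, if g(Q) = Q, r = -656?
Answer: 1695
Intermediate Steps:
(r + g(35)) + 2316 = (-656 + 35) + 2316 = -621 + 2316 = 1695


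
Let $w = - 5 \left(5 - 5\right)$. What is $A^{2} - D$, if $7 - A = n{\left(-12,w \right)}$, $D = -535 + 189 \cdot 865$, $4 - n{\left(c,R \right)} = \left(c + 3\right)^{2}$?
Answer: $-155894$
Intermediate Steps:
$w = 0$ ($w = \left(-5\right) 0 = 0$)
$n{\left(c,R \right)} = 4 - \left(3 + c\right)^{2}$ ($n{\left(c,R \right)} = 4 - \left(c + 3\right)^{2} = 4 - \left(3 + c\right)^{2}$)
$D = 162950$ ($D = -535 + 163485 = 162950$)
$A = 84$ ($A = 7 - \left(4 - \left(3 - 12\right)^{2}\right) = 7 - \left(4 - \left(-9\right)^{2}\right) = 7 - \left(4 - 81\right) = 7 - -77 = 7 + 77 = 84$)
$A^{2} - D = 84^{2} - 162950 = 7056 - 162950 = -155894$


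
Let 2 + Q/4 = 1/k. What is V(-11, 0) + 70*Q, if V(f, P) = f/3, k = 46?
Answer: -38473/69 ≈ -557.58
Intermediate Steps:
Q = -182/23 (Q = -8 + 4/46 = -8 + 4*(1/46) = -8 + 2/23 = -182/23 ≈ -7.9130)
V(f, P) = f/3 (V(f, P) = f*(⅓) = f/3)
V(-11, 0) + 70*Q = (⅓)*(-11) + 70*(-182/23) = -11/3 - 12740/23 = -38473/69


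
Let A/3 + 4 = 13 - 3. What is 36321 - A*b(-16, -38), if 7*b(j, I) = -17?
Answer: 254553/7 ≈ 36365.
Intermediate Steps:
A = 18 (A = -12 + 3*(13 - 3) = -12 + 3*10 = -12 + 30 = 18)
b(j, I) = -17/7 (b(j, I) = (⅐)*(-17) = -17/7)
36321 - A*b(-16, -38) = 36321 - 18*(-17)/7 = 36321 - 1*(-306/7) = 36321 + 306/7 = 254553/7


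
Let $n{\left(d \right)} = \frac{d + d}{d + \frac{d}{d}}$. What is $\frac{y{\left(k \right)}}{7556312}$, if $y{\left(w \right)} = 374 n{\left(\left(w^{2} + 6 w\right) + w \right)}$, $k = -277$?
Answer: $\frac{6992865}{70643016349} \approx 9.8989 \cdot 10^{-5}$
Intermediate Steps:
$n{\left(d \right)} = \frac{2 d}{1 + d}$ ($n{\left(d \right)} = \frac{2 d}{d + 1} = \frac{2 d}{1 + d}$)
$y{\left(w \right)} = \frac{748 \left(w^{2} + 7 w\right)}{1 + w^{2} + 7 w}$ ($y{\left(w \right)} = 374 \frac{2 \left(\left(w^{2} + 6 w\right) + w\right)}{1 + \left(\left(w^{2} + 6 w\right) + w\right)} = 374 \frac{2 \left(w^{2} + 7 w\right)}{1 + \left(w^{2} + 7 w\right)} = 374 \frac{2 \left(w^{2} + 7 w\right)}{1 + w^{2} + 7 w} = \frac{748 \left(w^{2} + 7 w\right)}{1 + w^{2} + 7 w}$)
$\frac{y{\left(k \right)}}{7556312} = \frac{748 \left(-277\right) \frac{1}{1 - 277 \left(7 - 277\right)} \left(7 - 277\right)}{7556312} = 748 \left(-277\right) \frac{1}{1 - -74790} \left(-270\right) \frac{1}{7556312} = 748 \left(-277\right) \frac{1}{1 + 74790} \left(-270\right) \frac{1}{7556312} = 748 \left(-277\right) \frac{1}{74791} \left(-270\right) \frac{1}{7556312} = \frac{55942920}{74791} \cdot \frac{1}{7556312} = \frac{6992865}{70643016349}$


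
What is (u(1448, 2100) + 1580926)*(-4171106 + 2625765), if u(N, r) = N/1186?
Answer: -1448741489926122/593 ≈ -2.4431e+12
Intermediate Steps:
u(N, r) = N/1186 (u(N, r) = N*(1/1186) = N/1186)
(u(1448, 2100) + 1580926)*(-4171106 + 2625765) = ((1/1186)*1448 + 1580926)*(-4171106 + 2625765) = (724/593 + 1580926)*(-1545341) = (937489842/593)*(-1545341) = -1448741489926122/593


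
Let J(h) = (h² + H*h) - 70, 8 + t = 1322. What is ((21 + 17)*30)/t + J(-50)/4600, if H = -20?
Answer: 162517/100740 ≈ 1.6132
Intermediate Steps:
t = 1314 (t = -8 + 1322 = 1314)
J(h) = -70 + h² - 20*h (J(h) = (h² - 20*h) - 70 = -70 + h² - 20*h)
((21 + 17)*30)/t + J(-50)/4600 = ((21 + 17)*30)/1314 + (-70 + (-50)² - 20*(-50))/4600 = (38*30)*(1/1314) + (-70 + 2500 + 1000)*(1/4600) = 1140*(1/1314) + 3430*(1/4600) = 190/219 + 343/460 = 162517/100740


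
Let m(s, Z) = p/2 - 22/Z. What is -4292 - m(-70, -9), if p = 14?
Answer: -38713/9 ≈ -4301.4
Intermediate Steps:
m(s, Z) = 7 - 22/Z (m(s, Z) = 14/2 - 22/Z = 14*(1/2) - 22/Z = 7 - 22/Z)
-4292 - m(-70, -9) = -4292 - (7 - 22/(-9)) = -4292 - (7 - 22*(-1/9)) = -4292 - (7 + 22/9) = -4292 - 1*85/9 = -4292 - 85/9 = -38713/9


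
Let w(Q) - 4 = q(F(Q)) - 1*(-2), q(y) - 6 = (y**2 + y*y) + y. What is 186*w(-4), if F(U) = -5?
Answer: 10602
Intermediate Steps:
q(y) = 6 + y + 2*y**2 (q(y) = 6 + ((y**2 + y*y) + y) = 6 + ((y**2 + y**2) + y) = 6 + (2*y**2 + y) = 6 + (y + 2*y**2) = 6 + y + 2*y**2)
w(Q) = 57 (w(Q) = 4 + ((6 - 5 + 2*(-5)**2) - 1*(-2)) = 4 + ((6 - 5 + 2*25) + 2) = 4 + ((6 - 5 + 50) + 2) = 4 + (51 + 2) = 4 + 53 = 57)
186*w(-4) = 186*57 = 10602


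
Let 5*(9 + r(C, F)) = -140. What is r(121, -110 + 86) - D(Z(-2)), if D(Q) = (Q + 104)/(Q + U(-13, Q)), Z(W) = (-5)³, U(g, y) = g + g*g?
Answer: -1126/31 ≈ -36.323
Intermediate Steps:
r(C, F) = -37 (r(C, F) = -9 + (⅕)*(-140) = -9 - 28 = -37)
U(g, y) = g + g²
Z(W) = -125
D(Q) = (104 + Q)/(156 + Q) (D(Q) = (Q + 104)/(Q - 13*(1 - 13)) = (104 + Q)/(Q - 13*(-12)) = (104 + Q)/(Q + 156) = (104 + Q)/(156 + Q))
r(121, -110 + 86) - D(Z(-2)) = -37 - (104 - 125)/(156 - 125) = -37 - (-21)/31 = -37 - 1*(-21/31) = -37 + 21/31 = -1126/31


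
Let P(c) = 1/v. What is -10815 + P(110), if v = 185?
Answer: -2000774/185 ≈ -10815.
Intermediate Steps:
P(c) = 1/185
-10815 + P(110) = -10815 + 1/185 = -2000774/185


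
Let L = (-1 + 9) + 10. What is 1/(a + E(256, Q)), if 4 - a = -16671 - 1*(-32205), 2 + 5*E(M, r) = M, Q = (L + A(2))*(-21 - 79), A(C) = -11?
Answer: -5/77396 ≈ -6.4603e-5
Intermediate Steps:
L = 18 (L = 8 + 10 = 18)
Q = -700 (Q = (18 - 11)*(-21 - 79) = 7*(-100) = -700)
E(M, r) = -⅖ + M/5
a = -15530 (a = 4 - (-16671 - 1*(-32205)) = 4 - (-16671 + 32205) = 4 - 1*15534 = 4 - 15534 = -15530)
1/(a + E(256, Q)) = 1/(-15530 + (-⅖ + (⅕)*256)) = 1/(-15530 + (-⅖ + 256/5)) = 1/(-15530 + 254/5) = 1/(-77396/5) = -5/77396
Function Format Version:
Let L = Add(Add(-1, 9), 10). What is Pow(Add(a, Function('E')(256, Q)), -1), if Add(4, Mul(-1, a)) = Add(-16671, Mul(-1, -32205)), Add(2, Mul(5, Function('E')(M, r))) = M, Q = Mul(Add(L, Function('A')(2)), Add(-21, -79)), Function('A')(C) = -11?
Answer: Rational(-5, 77396) ≈ -6.4603e-5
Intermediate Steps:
L = 18 (L = Add(8, 10) = 18)
Q = -700 (Q = Mul(Add(18, -11), Add(-21, -79)) = Mul(7, -100) = -700)
Function('E')(M, r) = Add(Rational(-2, 5), Mul(Rational(1, 5), M))
a = -15530 (a = Add(4, Mul(-1, Add(-16671, Mul(-1, -32205)))) = Add(4, Mul(-1, Add(-16671, 32205))) = Add(4, Mul(-1, 15534)) = Add(4, -15534) = -15530)
Pow(Add(a, Function('E')(256, Q)), -1) = Pow(Add(-15530, Add(Rational(-2, 5), Mul(Rational(1, 5), 256))), -1) = Pow(Add(-15530, Add(Rational(-2, 5), Rational(256, 5))), -1) = Pow(Add(-15530, Rational(254, 5)), -1) = Pow(Rational(-77396, 5), -1) = Rational(-5, 77396)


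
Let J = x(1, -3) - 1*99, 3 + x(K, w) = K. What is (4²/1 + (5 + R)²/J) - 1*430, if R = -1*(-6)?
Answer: -41935/101 ≈ -415.20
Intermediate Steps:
R = 6
x(K, w) = -3 + K
J = -101 (J = (-3 + 1) - 1*99 = -2 - 99 = -101)
(4²/1 + (5 + R)²/J) - 1*430 = (4²/1 + (5 + 6)²/(-101)) - 1*430 = (16*1 + 11²*(-1/101)) - 430 = (16 + 121*(-1/101)) - 430 = (16 - 121/101) - 430 = 1495/101 - 430 = -41935/101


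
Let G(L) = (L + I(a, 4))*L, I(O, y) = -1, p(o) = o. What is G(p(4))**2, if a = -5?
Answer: 144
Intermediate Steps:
G(L) = L*(-1 + L) (G(L) = (L - 1)*L = (-1 + L)*L = L*(-1 + L))
G(p(4))**2 = (4*(-1 + 4))**2 = (4*3)**2 = 12**2 = 144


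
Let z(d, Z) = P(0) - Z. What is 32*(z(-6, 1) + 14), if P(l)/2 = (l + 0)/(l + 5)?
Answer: 416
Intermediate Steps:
P(l) = 2*l/(5 + l) (P(l) = 2*((l + 0)/(l + 5)) = 2*(l/(5 + l)) = 2*l/(5 + l))
z(d, Z) = -Z (z(d, Z) = 2*0/(5 + 0) - Z = 2*0/5 - Z = 2*0*(⅕) - Z = 0 - Z = -Z)
32*(z(-6, 1) + 14) = 32*(-1*1 + 14) = 32*(-1 + 14) = 32*13 = 416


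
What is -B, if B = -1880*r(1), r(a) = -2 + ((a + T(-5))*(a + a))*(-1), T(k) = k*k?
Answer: -101520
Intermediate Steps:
T(k) = k**2
r(a) = -2 - 2*a*(25 + a) (r(a) = -2 + ((a + (-5)**2)*(a + a))*(-1) = -2 + ((a + 25)*(2*a))*(-1) = -2 + ((25 + a)*(2*a))*(-1) = -2 + (2*a*(25 + a))*(-1) = -2 - 2*a*(25 + a))
B = 101520 (B = -1880*(-2 - 50*1 - 2*1**2) = -1880*(-2 - 50 - 2*1) = -1880*(-2 - 50 - 2) = -1880*(-54) = 101520)
-B = -1*101520 = -101520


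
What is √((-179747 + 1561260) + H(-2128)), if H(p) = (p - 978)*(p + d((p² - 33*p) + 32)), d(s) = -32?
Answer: √8090473 ≈ 2844.4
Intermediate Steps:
H(p) = (-978 + p)*(-32 + p) (H(p) = (p - 978)*(p - 32) = (-978 + p)*(-32 + p))
√((-179747 + 1561260) + H(-2128)) = √((-179747 + 1561260) + (31296 + (-2128)² - 1010*(-2128))) = √(1381513 + (31296 + 4528384 + 2149280)) = √(1381513 + 6708960) = √8090473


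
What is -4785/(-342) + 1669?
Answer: 191861/114 ≈ 1683.0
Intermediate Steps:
-4785/(-342) + 1669 = -4785*(-1/342) + 1669 = 1595/114 + 1669 = 191861/114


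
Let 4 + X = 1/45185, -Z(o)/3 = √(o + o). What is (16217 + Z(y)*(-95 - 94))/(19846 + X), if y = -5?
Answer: 732765145/896560771 + 25619895*I*√10/896560771 ≈ 0.81731 + 0.090364*I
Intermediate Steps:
Z(o) = -3*√2*√o (Z(o) = -3*√(o + o) = -3*√2*√o)
X = -180739/45185 (X = -4 + 1/45185 = -180739/45185 ≈ -4.0000)
(16217 + Z(y)*(-95 - 94))/(19846 + X) = (16217 + (-3*√2*√(-5))*(-95 - 94))/(19846 - 180739/45185) = (16217 - 3*√2*I*√5*(-189))/(896560771/45185) = (16217 - 3*I*√10*(-189))*(45185/896560771) = (16217 + 567*I*√10)*(45185/896560771) = 732765145/896560771 + 25619895*I*√10/896560771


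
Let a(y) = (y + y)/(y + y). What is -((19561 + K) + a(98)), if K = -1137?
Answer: -18425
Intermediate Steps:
a(y) = 1 (a(y) = (2*y)/((2*y)) = (2*y)*(1/(2*y)) = 1)
-((19561 + K) + a(98)) = -((19561 - 1137) + 1) = -(18424 + 1) = -1*18425 = -18425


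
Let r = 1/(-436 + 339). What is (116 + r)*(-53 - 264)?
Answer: -3566567/97 ≈ -36769.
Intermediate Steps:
r = -1/97 (r = 1/(-97) = -1/97 ≈ -0.010309)
(116 + r)*(-53 - 264) = (116 - 1/97)*(-53 - 264) = (11251/97)*(-317) = -3566567/97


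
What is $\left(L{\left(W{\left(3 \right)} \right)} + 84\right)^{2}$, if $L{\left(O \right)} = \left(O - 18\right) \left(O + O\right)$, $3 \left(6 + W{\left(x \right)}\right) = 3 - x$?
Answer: $138384$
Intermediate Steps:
$W{\left(x \right)} = -5 - \frac{x}{3}$ ($W{\left(x \right)} = -6 + \frac{3 - x}{3} = -6 - \left(-1 + \frac{x}{3}\right) = -5 - \frac{x}{3}$)
$L{\left(O \right)} = 2 O \left(-18 + O\right)$ ($L{\left(O \right)} = \left(-18 + O\right) 2 O = 2 O \left(-18 + O\right)$)
$\left(L{\left(W{\left(3 \right)} \right)} + 84\right)^{2} = \left(2 \left(-5 - 1\right) \left(-18 - 6\right) + 84\right)^{2} = \left(2 \left(-6\right) \left(-18 - 6\right) + 84\right)^{2} = \left(2 \left(-6\right) \left(-24\right) + 84\right)^{2} = \left(288 + 84\right)^{2} = 372^{2} = 138384$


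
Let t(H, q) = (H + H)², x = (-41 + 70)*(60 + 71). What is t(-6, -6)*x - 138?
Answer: 546918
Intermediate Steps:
x = 3799 (x = 29*131 = 3799)
t(H, q) = 4*H² (t(H, q) = (2*H)² = 4*H²)
t(-6, -6)*x - 138 = (4*(-6)²)*3799 - 138 = (4*36)*3799 - 138 = 144*3799 - 138 = 547056 - 138 = 546918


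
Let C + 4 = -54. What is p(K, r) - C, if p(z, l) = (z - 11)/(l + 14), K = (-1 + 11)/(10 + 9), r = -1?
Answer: 14127/247 ≈ 57.194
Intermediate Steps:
C = -58 (C = -4 - 54 = -58)
K = 10/19 ≈ 0.52632
p(z, l) = (-11 + z)/(14 + l)
p(K, r) - C = (-11 + 10/19)/(14 - 1) - 1*(-58) = -199/19/13 + 58 = (1/13)*(-199/19) + 58 = -199/247 + 58 = 14127/247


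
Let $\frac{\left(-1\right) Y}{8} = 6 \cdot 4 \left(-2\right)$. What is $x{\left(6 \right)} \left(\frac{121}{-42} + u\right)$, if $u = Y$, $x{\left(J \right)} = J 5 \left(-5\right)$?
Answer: $- \frac{400175}{7} \approx -57168.0$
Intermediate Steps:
$Y = 384$ ($Y = - 8 \cdot 6 \cdot 4 \left(-2\right) = - 8 \cdot 24 \left(-2\right) = \left(-8\right) \left(-48\right) = 384$)
$x{\left(J \right)} = - 25 J$ ($x{\left(J \right)} = 5 J \left(-5\right) = - 25 J$)
$u = 384$
$x{\left(6 \right)} \left(\frac{121}{-42} + u\right) = \left(-25\right) 6 \left(\frac{121}{-42} + 384\right) = - 150 \left(121 \left(- \frac{1}{42}\right) + 384\right) = - 150 \left(- \frac{121}{42} + 384\right) = \left(-150\right) \frac{16007}{42} = - \frac{400175}{7}$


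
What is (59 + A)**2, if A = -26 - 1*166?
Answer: 17689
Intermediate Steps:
A = -192 (A = -26 - 166 = -192)
(59 + A)**2 = (59 - 192)**2 = (-133)**2 = 17689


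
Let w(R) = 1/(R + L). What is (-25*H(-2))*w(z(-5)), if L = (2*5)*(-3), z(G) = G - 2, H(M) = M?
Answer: -50/37 ≈ -1.3514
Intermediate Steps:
z(G) = -2 + G
L = -30 (L = 10*(-3) = -30)
w(R) = 1/(-30 + R) (w(R) = 1/(R - 30) = 1/(-30 + R))
(-25*H(-2))*w(z(-5)) = (-25*(-2))/(-30 + (-2 - 5)) = 50/(-30 - 7) = 50/(-37) = 50*(-1/37) = -50/37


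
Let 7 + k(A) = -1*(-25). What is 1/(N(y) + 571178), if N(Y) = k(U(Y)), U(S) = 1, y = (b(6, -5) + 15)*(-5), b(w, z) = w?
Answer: 1/571196 ≈ 1.7507e-6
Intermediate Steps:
y = -105 (y = (6 + 15)*(-5) = 21*(-5) = -105)
k(A) = 18 (k(A) = -7 - 1*(-25) = -7 + 25 = 18)
N(Y) = 18
1/(N(y) + 571178) = 1/(18 + 571178) = 1/571196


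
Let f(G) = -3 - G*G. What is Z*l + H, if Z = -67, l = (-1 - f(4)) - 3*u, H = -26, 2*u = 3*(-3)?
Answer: -4273/2 ≈ -2136.5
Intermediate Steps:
u = -9/2 (u = (3*(-3))/2 = (½)*(-9) = -9/2 ≈ -4.5000)
f(G) = -3 - G²
l = 63/2 (l = (-1 - (-3 - 1*4²)) - 3*(-9/2) = (-1 - (-3 - 1*16)) + 27/2 = (-1 - (-3 - 16)) + 27/2 = (-1 - 1*(-19)) + 27/2 = (-1 + 19) + 27/2 = 18 + 27/2 = 63/2 ≈ 31.500)
Z*l + H = -67*63/2 - 26 = -4221/2 - 26 = -4273/2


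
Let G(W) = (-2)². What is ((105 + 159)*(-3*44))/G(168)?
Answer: -8712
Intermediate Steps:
G(W) = 4
((105 + 159)*(-3*44))/G(168) = ((105 + 159)*(-3*44))/4 = (264*(-132))*(¼) = -34848*¼ = -8712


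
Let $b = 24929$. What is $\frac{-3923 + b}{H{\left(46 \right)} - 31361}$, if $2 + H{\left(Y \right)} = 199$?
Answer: $- \frac{3501}{5194} \approx -0.67405$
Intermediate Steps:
$H{\left(Y \right)} = 197$ ($H{\left(Y \right)} = -2 + 199 = 197$)
$\frac{-3923 + b}{H{\left(46 \right)} - 31361} = \frac{-3923 + 24929}{197 - 31361} = \frac{21006}{-31164} = 21006 \left(- \frac{1}{31164}\right) = - \frac{3501}{5194}$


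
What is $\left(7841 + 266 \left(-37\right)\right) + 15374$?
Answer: $13373$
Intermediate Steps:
$\left(7841 + 266 \left(-37\right)\right) + 15374 = \left(7841 - 9842\right) + 15374 = -2001 + 15374 = 13373$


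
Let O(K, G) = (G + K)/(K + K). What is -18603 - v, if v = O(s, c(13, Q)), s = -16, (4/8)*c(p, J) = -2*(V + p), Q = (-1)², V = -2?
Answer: -148839/8 ≈ -18605.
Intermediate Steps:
Q = 1
c(p, J) = 8 - 4*p (c(p, J) = 2*(-2*(-2 + p)) = 2*(4 - 2*p) = 8 - 4*p)
O(K, G) = (G + K)/(2*K) (O(K, G) = (G + K)/((2*K)) = (G + K)*(1/(2*K)) = (G + K)/(2*K))
v = 15/8 (v = (½)*((8 - 4*13) - 16)/(-16) = (½)*(-1/16)*((8 - 52) - 16) = (½)*(-1/16)*(-44 - 16) = (½)*(-1/16)*(-60) = 15/8 ≈ 1.8750)
-18603 - v = -18603 - 1*15/8 = -18603 - 15/8 = -148839/8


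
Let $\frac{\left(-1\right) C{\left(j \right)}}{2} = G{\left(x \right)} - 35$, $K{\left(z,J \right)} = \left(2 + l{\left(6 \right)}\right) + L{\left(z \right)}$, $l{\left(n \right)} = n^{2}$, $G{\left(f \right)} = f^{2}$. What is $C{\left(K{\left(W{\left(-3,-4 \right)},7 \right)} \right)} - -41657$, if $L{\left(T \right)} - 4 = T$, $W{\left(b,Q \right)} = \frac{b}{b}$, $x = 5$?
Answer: $41677$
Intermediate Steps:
$W{\left(b,Q \right)} = 1$
$L{\left(T \right)} = 4 + T$
$K{\left(z,J \right)} = 42 + z$ ($K{\left(z,J \right)} = \left(2 + 6^{2}\right) + \left(4 + z\right) = \left(2 + 36\right) + \left(4 + z\right) = 38 + \left(4 + z\right) = 42 + z$)
$C{\left(j \right)} = 20$ ($C{\left(j \right)} = - 2 \left(5^{2} - 35\right) = - 2 \left(25 - 35\right) = \left(-2\right) \left(-10\right) = 20$)
$C{\left(K{\left(W{\left(-3,-4 \right)},7 \right)} \right)} - -41657 = 20 - -41657 = 20 + 41657 = 41677$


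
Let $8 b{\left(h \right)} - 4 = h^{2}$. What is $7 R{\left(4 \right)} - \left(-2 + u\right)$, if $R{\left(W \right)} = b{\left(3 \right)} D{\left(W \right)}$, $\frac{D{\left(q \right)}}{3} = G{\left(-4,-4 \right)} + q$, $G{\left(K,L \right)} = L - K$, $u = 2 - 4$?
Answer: $\frac{281}{2} \approx 140.5$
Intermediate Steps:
$u = -2$ ($u = 2 - 4 = -2$)
$b{\left(h \right)} = \frac{1}{2} + \frac{h^{2}}{8}$
$D{\left(q \right)} = 3 q$ ($D{\left(q \right)} = 3 \left(\left(-4 - -4\right) + q\right) = 3 \left(\left(-4 + 4\right) + q\right) = 3 \left(0 + q\right) = 3 q$)
$R{\left(W \right)} = \frac{39 W}{8}$ ($R{\left(W \right)} = \left(\frac{1}{2} + \frac{3^{2}}{8}\right) 3 W = \left(\frac{1}{2} + \frac{1}{8} \cdot 9\right) 3 W = \left(\frac{1}{2} + \frac{9}{8}\right) 3 W = \frac{13 \cdot 3 W}{8} = \frac{39 W}{8}$)
$7 R{\left(4 \right)} - \left(-2 + u\right) = 7 \cdot \frac{39}{8} \cdot 4 + \left(2 - -2\right) = 7 \cdot \frac{39}{2} + \left(2 + 2\right) = \frac{273}{2} + 4 = \frac{281}{2}$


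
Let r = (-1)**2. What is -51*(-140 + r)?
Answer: 7089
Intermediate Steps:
r = 1
-51*(-140 + r) = -51*(-140 + 1) = -51*(-139) = 7089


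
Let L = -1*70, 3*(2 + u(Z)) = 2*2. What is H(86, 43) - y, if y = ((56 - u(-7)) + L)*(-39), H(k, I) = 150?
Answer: -370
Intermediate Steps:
u(Z) = -⅔ (u(Z) = -2 + (2*2)/3 = -2 + (⅓)*4 = -2 + 4/3 = -⅔)
L = -70
y = 520 (y = ((56 - 1*(-⅔)) - 70)*(-39) = ((56 + ⅔) - 70)*(-39) = (170/3 - 70)*(-39) = -40/3*(-39) = 520)
H(86, 43) - y = 150 - 1*520 = 150 - 520 = -370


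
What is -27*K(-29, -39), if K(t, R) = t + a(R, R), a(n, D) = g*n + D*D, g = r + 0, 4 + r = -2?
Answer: -46602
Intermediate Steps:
r = -6 (r = -4 - 2 = -6)
g = -6 (g = -6 + 0 = -6)
a(n, D) = D² - 6*n (a(n, D) = -6*n + D*D = -6*n + D² = D² - 6*n)
K(t, R) = t + R² - 6*R (K(t, R) = t + (R² - 6*R) = t + R² - 6*R)
-27*K(-29, -39) = -27*(-29 + (-39)² - 6*(-39)) = -27*(-29 + 1521 + 234) = -27*1726 = -46602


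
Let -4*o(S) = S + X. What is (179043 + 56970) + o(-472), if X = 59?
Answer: 944465/4 ≈ 2.3612e+5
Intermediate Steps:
o(S) = -59/4 - S/4 (o(S) = -(S + 59)/4 = -(59 + S)/4 = -59/4 - S/4)
(179043 + 56970) + o(-472) = (179043 + 56970) + (-59/4 - ¼*(-472)) = 236013 + (-59/4 + 118) = 236013 + 413/4 = 944465/4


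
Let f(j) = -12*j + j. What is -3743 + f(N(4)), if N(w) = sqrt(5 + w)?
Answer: -3776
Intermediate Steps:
f(j) = -11*j
-3743 + f(N(4)) = -3743 - 11*sqrt(5 + 4) = -3743 - 11*sqrt(9) = -3743 - 11*3 = -3743 - 33 = -3776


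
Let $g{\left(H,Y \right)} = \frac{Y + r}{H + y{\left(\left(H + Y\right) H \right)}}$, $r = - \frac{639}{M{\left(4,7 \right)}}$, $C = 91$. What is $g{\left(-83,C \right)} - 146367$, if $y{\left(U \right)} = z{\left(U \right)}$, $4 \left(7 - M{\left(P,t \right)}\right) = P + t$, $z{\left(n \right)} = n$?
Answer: $- \frac{1858713524}{12699} \approx -1.4637 \cdot 10^{5}$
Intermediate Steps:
$M{\left(P,t \right)} = 7 - \frac{P}{4} - \frac{t}{4}$ ($M{\left(P,t \right)} = 7 - \frac{P + t}{4} = 7 - \left(\frac{P}{4} + \frac{t}{4}\right) = 7 - \frac{P}{4} - \frac{t}{4}$)
$y{\left(U \right)} = U$
$r = - \frac{2556}{17}$ ($r = - \frac{639}{7 - 1 - \frac{7}{4}} = - \frac{639}{\frac{17}{4}} = \left(-639\right) \frac{4}{17} = - \frac{2556}{17} \approx -150.35$)
$g{\left(H,Y \right)} = \frac{- \frac{2556}{17} + Y}{H + H \left(H + Y\right)}$ ($g{\left(H,Y \right)} = \frac{Y - \frac{2556}{17}}{H + \left(H + Y\right) H} = \frac{- \frac{2556}{17} + Y}{H + H \left(H + Y\right)}$)
$g{\left(-83,C \right)} - 146367 = \frac{- \frac{2556}{17} + 91}{\left(-83\right) \left(1 - 83 + 91\right)} - 146367 = \left(- \frac{1}{83}\right) \frac{1}{9} \left(- \frac{1009}{17}\right) - 146367 = \frac{1009}{12699} - 146367 = - \frac{1858713524}{12699}$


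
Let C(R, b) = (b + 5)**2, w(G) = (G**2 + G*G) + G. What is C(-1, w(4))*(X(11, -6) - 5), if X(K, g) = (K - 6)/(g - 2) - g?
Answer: 5043/8 ≈ 630.38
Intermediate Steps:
w(G) = G + 2*G**2 (w(G) = (G**2 + G**2) + G = 2*G**2 + G = G + 2*G**2)
C(R, b) = (5 + b)**2
X(K, g) = -g + (-6 + K)/(-2 + g) (X(K, g) = (-6 + K)/(-2 + g) - g = -g + (-6 + K)/(-2 + g))
C(-1, w(4))*(X(11, -6) - 5) = (5 + 4*(1 + 2*4))**2*((-6 + 11 - 1*(-6)**2 + 2*(-6))/(-2 - 6) - 5) = (5 + 4*(1 + 8))**2*((-6 + 11 - 1*36 - 12)/(-8) - 5) = (5 + 4*9)**2*(-(-6 + 11 - 36 - 12)/8 - 5) = (5 + 36)**2*(-1/8*(-43) - 5) = 41**2*(43/8 - 5) = 1681*(3/8) = 5043/8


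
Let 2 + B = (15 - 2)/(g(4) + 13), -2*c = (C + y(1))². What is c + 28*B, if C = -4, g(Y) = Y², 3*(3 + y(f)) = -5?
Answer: -21142/261 ≈ -81.004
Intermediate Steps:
y(f) = -14/3 (y(f) = -3 + (⅓)*(-5) = -3 - 5/3 = -14/3)
c = -338/9 (c = -(-4 - 14/3)²/2 = -(-26/3)²/2 = -½*676/9 = -338/9 ≈ -37.556)
B = -45/29 (B = -2 + (15 - 2)/(4² + 13) = -2 + 13/(16 + 13) = -2 + 13/29 = -45/29 ≈ -1.5517)
c + 28*B = -338/9 + 28*(-45/29) = -338/9 - 1260/29 = -21142/261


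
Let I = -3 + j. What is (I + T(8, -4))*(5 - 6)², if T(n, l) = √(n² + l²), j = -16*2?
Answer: -35 + 4*√5 ≈ -26.056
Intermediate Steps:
j = -32
I = -35 (I = -3 - 32 = -35)
T(n, l) = √(l² + n²)
(I + T(8, -4))*(5 - 6)² = (-35 + √((-4)² + 8²))*(5 - 6)² = (-35 + √(16 + 64))*(-1)² = (-35 + √80)*1 = (-35 + 4*√5)*1 = -35 + 4*√5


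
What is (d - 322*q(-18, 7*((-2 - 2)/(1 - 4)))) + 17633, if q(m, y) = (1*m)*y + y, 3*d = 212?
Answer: 206383/3 ≈ 68794.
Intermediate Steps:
d = 212/3 (d = (⅓)*212 = 212/3 ≈ 70.667)
q(m, y) = y + m*y (q(m, y) = m*y + y = y + m*y)
(d - 322*q(-18, 7*((-2 - 2)/(1 - 4)))) + 17633 = (212/3 - 322*7*((-2 - 2)/(1 - 4))*(1 - 18)) + 17633 = (212/3 - 322*7*(-4/(-3))*(-17)) + 17633 = (212/3 - 322*7*(-4*(-⅓))*(-17)) + 17633 = (212/3 - 322*7*(4/3)*(-17)) + 17633 = (212/3 - 9016*(-17)/3) + 17633 = (212/3 - 322*(-476/3)) + 17633 = (212/3 + 153272/3) + 17633 = 153484/3 + 17633 = 206383/3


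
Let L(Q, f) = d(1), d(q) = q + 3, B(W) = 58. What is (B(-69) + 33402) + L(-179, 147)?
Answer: 33464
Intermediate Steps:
d(q) = 3 + q
L(Q, f) = 4 (L(Q, f) = 3 + 1 = 4)
(B(-69) + 33402) + L(-179, 147) = (58 + 33402) + 4 = 33460 + 4 = 33464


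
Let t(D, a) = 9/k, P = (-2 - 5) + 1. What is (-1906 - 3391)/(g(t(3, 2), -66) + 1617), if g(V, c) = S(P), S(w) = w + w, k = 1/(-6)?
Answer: -5297/1605 ≈ -3.3003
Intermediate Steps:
k = -⅙ ≈ -0.16667
P = -6 (P = -7 + 1 = -6)
S(w) = 2*w
t(D, a) = -54 (t(D, a) = 9/(-⅙) = 9*(-6) = -54)
g(V, c) = -12 (g(V, c) = 2*(-6) = -12)
(-1906 - 3391)/(g(t(3, 2), -66) + 1617) = (-1906 - 3391)/(-12 + 1617) = -5297/1605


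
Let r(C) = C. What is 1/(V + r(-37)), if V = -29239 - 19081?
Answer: -1/48357 ≈ -2.0680e-5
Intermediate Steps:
V = -48320
1/(V + r(-37)) = 1/(-48320 - 37) = 1/(-48357) = -1/48357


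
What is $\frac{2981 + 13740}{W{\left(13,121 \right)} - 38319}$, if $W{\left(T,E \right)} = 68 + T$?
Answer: $- \frac{16721}{38238} \approx -0.43729$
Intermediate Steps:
$\frac{2981 + 13740}{W{\left(13,121 \right)} - 38319} = \frac{2981 + 13740}{\left(68 + 13\right) - 38319} = \frac{16721}{81 - 38319} = \frac{16721}{-38238} = 16721 \left(- \frac{1}{38238}\right) = - \frac{16721}{38238}$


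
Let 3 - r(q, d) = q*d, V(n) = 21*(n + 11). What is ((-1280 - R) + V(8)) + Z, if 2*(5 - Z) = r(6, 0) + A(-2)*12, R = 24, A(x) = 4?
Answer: -1851/2 ≈ -925.50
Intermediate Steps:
V(n) = 231 + 21*n (V(n) = 21*(11 + n) = 231 + 21*n)
r(q, d) = 3 - d*q (r(q, d) = 3 - q*d = 3 - d*q)
Z = -41/2 (Z = 5 - ((3 - 1*0*6) + 4*12)/2 = 5 - ((3 + 0) + 48)/2 = 5 - (3 + 48)/2 = 5 - ½*51 = 5 - 51/2 = -41/2 ≈ -20.500)
((-1280 - R) + V(8)) + Z = ((-1280 - 1*24) + (231 + 21*8)) - 41/2 = ((-1280 - 24) + (231 + 168)) - 41/2 = (-1304 + 399) - 41/2 = -905 - 41/2 = -1851/2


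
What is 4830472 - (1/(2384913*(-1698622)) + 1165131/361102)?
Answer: 1766560302769006180934905/365711980687303593 ≈ 4.8305e+6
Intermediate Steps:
4830472 - (1/(2384913*(-1698622)) + 1165131/361102) = 4830472 - ((1/2384913)*(-1/1698622) + 1165131*(1/361102)) = 4830472 - (-1/4051065689886 + 1165131/361102) = 4830472 - 1*1180005554580550991/365711980687303593 = 4830472 - 1180005554580550991/365711980687303593 = 1766560302769006180934905/365711980687303593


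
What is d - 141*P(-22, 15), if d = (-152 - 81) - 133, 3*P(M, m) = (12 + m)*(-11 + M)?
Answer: 41511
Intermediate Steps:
P(M, m) = (-11 + M)*(12 + m)/3 (P(M, m) = ((12 + m)*(-11 + M))/3 = ((-11 + M)*(12 + m))/3 = (-11 + M)*(12 + m)/3)
d = -366 (d = -233 - 133 = -366)
d - 141*P(-22, 15) = -366 - 141*(-44 + 4*(-22) - 11/3*15 + (1/3)*(-22)*15) = -366 - 141*(-44 - 88 - 55 - 110) = -366 - 141*(-297) = -366 + 41877 = 41511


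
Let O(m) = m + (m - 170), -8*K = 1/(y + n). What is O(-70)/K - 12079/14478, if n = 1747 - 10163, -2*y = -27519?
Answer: 191860706561/14478 ≈ 1.3252e+7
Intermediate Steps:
y = 27519/2 (y = -½*(-27519) = 27519/2 ≈ 13760.)
n = -8416
K = -1/42748 (K = -1/(8*(27519/2 - 8416)) = -1/(8*10687/2) = -⅛*2/10687 = -1/42748 ≈ -2.3393e-5)
O(m) = -170 + 2*m (O(m) = m + (-170 + m) = -170 + 2*m)
O(-70)/K - 12079/14478 = (-170 + 2*(-70))/(-1/42748) - 12079/14478 = (-170 - 140)*(-42748) - 12079*1/14478 = -310*(-42748) - 12079/14478 = 13251880 - 12079/14478 = 191860706561/14478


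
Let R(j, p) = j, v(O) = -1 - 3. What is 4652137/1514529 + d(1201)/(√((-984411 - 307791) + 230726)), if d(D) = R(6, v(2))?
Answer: 4652137/1514529 - 3*I*√265369/265369 ≈ 3.0717 - 0.0058237*I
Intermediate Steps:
v(O) = -4
d(D) = 6
4652137/1514529 + d(1201)/(√((-984411 - 307791) + 230726)) = 4652137/1514529 + 6/(√((-984411 - 307791) + 230726)) = 4652137*(1/1514529) + 6/(√(-1292202 + 230726)) = 4652137/1514529 + 6/(√(-1061476)) = 4652137/1514529 + 6/((2*I*√265369)) = 4652137/1514529 + 6*(-I*√265369/530738) = 4652137/1514529 - 3*I*√265369/265369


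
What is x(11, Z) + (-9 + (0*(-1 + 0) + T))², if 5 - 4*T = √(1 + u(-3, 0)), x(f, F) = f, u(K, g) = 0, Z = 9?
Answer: 75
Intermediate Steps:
T = 1 (T = 5/4 - √(1 + 0)/4 = 5/4 - √1/4 = 5/4 - ¼*1 = 5/4 - ¼ = 1)
x(11, Z) + (-9 + (0*(-1 + 0) + T))² = 11 + (-9 + (0*(-1 + 0) + 1))² = 11 + (-9 + (0*(-1) + 1))² = 11 + (-9 + (0 + 1))² = 11 + (-9 + 1)² = 11 + (-8)² = 11 + 64 = 75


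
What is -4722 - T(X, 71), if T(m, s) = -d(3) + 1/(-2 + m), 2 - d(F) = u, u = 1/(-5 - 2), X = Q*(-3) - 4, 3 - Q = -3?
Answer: -792929/168 ≈ -4719.8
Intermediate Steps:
Q = 6 (Q = 3 - 1*(-3) = 3 + 3 = 6)
X = -22 (X = 6*(-3) - 4 = -18 - 4 = -22)
u = -⅐ (u = 1/(-7) = -⅐ ≈ -0.14286)
d(F) = 15/7 (d(F) = 2 - 1*(-⅐) = 2 + ⅐ = 15/7)
T(m, s) = -15/7 + 1/(-2 + m) (T(m, s) = -1*15/7 + 1/(-2 + m) = -15/7 + 1/(-2 + m))
-4722 - T(X, 71) = -4722 - (37 - 15*(-22))/(7*(-2 - 22)) = -4722 - (37 + 330)/(7*(-24)) = -4722 - (-1)*367/(7*24) = -4722 - 1*(-367/168) = -4722 + 367/168 = -792929/168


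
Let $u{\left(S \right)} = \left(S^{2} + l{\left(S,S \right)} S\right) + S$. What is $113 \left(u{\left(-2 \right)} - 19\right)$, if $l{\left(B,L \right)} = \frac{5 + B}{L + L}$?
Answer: $- \frac{3503}{2} \approx -1751.5$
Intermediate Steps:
$l{\left(B,L \right)} = \frac{5 + B}{2 L}$
$u{\left(S \right)} = \frac{5}{2} + S^{2} + \frac{3 S}{2}$ ($u{\left(S \right)} = \left(S^{2} + \frac{5 + S}{2 S} S\right) + S = \left(S^{2} + \left(\frac{5}{2} + \frac{S}{2}\right)\right) + S = \left(\frac{5}{2} + S^{2} + \frac{S}{2}\right) + S = \frac{5}{2} + S^{2} + \frac{3 S}{2}$)
$113 \left(u{\left(-2 \right)} - 19\right) = 113 \left(\left(\frac{5}{2} + \frac{1}{2} \left(-2\right) - 2 \left(1 - 2\right)\right) - 19\right) = 113 \left(\left(\frac{5}{2} - 1 - -2\right) - 19\right) = 113 \left(\left(\frac{5}{2} - 1 + 2\right) - 19\right) = 113 \left(\frac{7}{2} - 19\right) = 113 \left(- \frac{31}{2}\right) = - \frac{3503}{2}$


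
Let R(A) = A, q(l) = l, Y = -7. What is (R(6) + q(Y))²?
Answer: 1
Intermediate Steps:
(R(6) + q(Y))² = (6 - 7)² = (-1)² = 1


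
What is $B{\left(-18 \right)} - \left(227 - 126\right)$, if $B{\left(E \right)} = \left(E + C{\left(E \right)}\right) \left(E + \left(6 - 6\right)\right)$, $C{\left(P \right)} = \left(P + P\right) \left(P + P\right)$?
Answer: $-23105$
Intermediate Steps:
$C{\left(P \right)} = 4 P^{2}$ ($C{\left(P \right)} = 2 P 2 P = 4 P^{2}$)
$B{\left(E \right)} = E \left(E + 4 E^{2}\right)$ ($B{\left(E \right)} = \left(E + 4 E^{2}\right) \left(E + \left(6 - 6\right)\right) = \left(E + 4 E^{2}\right) \left(E + 0\right) = \left(E + 4 E^{2}\right) E = E \left(E + 4 E^{2}\right)$)
$B{\left(-18 \right)} - \left(227 - 126\right) = \left(-18\right)^{2} \left(1 + 4 \left(-18\right)\right) - \left(227 - 126\right) = 324 \left(1 - 72\right) - 101 = 324 \left(-71\right) + \left(-227 + 126\right) = -23004 - 101 = -23105$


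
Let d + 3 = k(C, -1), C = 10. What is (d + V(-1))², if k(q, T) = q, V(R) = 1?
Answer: 64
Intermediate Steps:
d = 7 (d = -3 + 10 = 7)
(d + V(-1))² = (7 + 1)² = 8² = 64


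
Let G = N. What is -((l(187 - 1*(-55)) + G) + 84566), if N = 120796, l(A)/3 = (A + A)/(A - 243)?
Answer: -203910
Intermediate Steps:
l(A) = 6*A/(-243 + A) (l(A) = 3*((A + A)/(A - 243)) = 3*((2*A)/(-243 + A)) = 3*(2*A/(-243 + A)) = 6*A/(-243 + A))
G = 120796
-((l(187 - 1*(-55)) + G) + 84566) = -((6*(187 - 1*(-55))/(-243 + (187 - 1*(-55))) + 120796) + 84566) = -((6*(187 + 55)/(-243 + (187 + 55)) + 120796) + 84566) = -((6*242/(-243 + 242) + 120796) + 84566) = -((6*242/(-1) + 120796) + 84566) = -((6*242*(-1) + 120796) + 84566) = -((-1452 + 120796) + 84566) = -(119344 + 84566) = -1*203910 = -203910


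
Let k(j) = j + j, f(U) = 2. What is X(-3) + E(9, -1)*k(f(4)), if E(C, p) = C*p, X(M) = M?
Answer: -39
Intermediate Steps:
k(j) = 2*j
X(-3) + E(9, -1)*k(f(4)) = -3 + (9*(-1))*(2*2) = -3 - 9*4 = -3 - 36 = -39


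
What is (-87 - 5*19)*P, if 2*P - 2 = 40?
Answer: -3822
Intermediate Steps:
P = 21 (P = 1 + (½)*40 = 1 + 20 = 21)
(-87 - 5*19)*P = (-87 - 5*19)*21 = (-87 - 95)*21 = -182*21 = -3822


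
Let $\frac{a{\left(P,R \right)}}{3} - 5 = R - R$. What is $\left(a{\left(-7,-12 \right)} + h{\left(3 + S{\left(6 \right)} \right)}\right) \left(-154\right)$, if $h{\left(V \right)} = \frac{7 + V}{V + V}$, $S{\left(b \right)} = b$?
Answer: $- \frac{22022}{9} \approx -2446.9$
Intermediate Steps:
$a{\left(P,R \right)} = 15$ ($a{\left(P,R \right)} = 15 + 3 \left(R - R\right) = 15 + 3 \cdot 0 = 15 + 0 = 15$)
$h{\left(V \right)} = \frac{7 + V}{2 V}$
$\left(a{\left(-7,-12 \right)} + h{\left(3 + S{\left(6 \right)} \right)}\right) \left(-154\right) = \left(15 + \frac{7 + \left(3 + 6\right)}{2 \left(3 + 6\right)}\right) \left(-154\right) = \left(15 + \frac{7 + 9}{2 \cdot 9}\right) \left(-154\right) = \left(15 + \frac{1}{2} \cdot \frac{1}{9} \cdot 16\right) \left(-154\right) = \left(15 + \frac{8}{9}\right) \left(-154\right) = \frac{143}{9} \left(-154\right) = - \frac{22022}{9}$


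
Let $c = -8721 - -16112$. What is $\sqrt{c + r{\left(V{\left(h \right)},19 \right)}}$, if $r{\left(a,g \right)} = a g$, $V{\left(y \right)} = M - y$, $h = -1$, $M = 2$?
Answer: $14 \sqrt{38} \approx 86.302$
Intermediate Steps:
$V{\left(y \right)} = 2 - y$
$c = 7391$ ($c = -8721 + 16112 = 7391$)
$\sqrt{c + r{\left(V{\left(h \right)},19 \right)}} = \sqrt{7391 + \left(2 - -1\right) 19} = \sqrt{7391 + \left(2 + 1\right) 19} = \sqrt{7391 + 3 \cdot 19} = \sqrt{7391 + 57} = \sqrt{7448} = 14 \sqrt{38}$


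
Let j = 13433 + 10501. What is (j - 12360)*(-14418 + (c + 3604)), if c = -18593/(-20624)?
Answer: -1290555067941/10312 ≈ -1.2515e+8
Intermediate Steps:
j = 23934
c = 18593/20624 (c = -18593*(-1/20624) = 18593/20624 ≈ 0.90152)
(j - 12360)*(-14418 + (c + 3604)) = (23934 - 12360)*(-14418 + (18593/20624 + 3604)) = 11574*(-14418 + 74347489/20624) = 11574*(-223009343/20624) = -1290555067941/10312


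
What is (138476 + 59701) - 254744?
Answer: -56567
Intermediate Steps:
(138476 + 59701) - 254744 = 198177 - 254744 = -56567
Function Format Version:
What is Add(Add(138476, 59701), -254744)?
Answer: -56567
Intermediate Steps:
Add(Add(138476, 59701), -254744) = Add(198177, -254744) = -56567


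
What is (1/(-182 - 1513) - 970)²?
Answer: 2703232510801/2873025 ≈ 9.4090e+5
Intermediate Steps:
(1/(-182 - 1513) - 970)² = (1/(-1695) - 970)² = (-1/1695 - 970)² = (-1644151/1695)² = 2703232510801/2873025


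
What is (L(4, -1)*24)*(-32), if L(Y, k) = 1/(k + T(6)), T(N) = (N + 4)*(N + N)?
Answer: -768/119 ≈ -6.4538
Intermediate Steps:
T(N) = 2*N*(4 + N) (T(N) = (4 + N)*(2*N) = 2*N*(4 + N))
L(Y, k) = 1/(120 + k) (L(Y, k) = 1/(k + 2*6*(4 + 6)) = 1/(k + 2*6*10) = 1/(k + 120) = 1/(120 + k))
(L(4, -1)*24)*(-32) = (24/(120 - 1))*(-32) = (24/119)*(-32) = -768/119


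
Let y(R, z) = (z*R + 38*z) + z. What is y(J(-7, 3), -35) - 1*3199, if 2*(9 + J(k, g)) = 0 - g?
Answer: -8393/2 ≈ -4196.5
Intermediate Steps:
J(k, g) = -9 - g/2 (J(k, g) = -9 + (0 - g)/2 = -9 + (-g)/2 = -9 - g/2)
y(R, z) = 39*z + R*z (y(R, z) = (R*z + 38*z) + z = (38*z + R*z) + z = 39*z + R*z)
y(J(-7, 3), -35) - 1*3199 = -35*(39 + (-9 - ½*3)) - 1*3199 = -35*(39 + (-9 - 3/2)) - 3199 = -35*(39 - 21/2) - 3199 = -35*57/2 - 3199 = -1995/2 - 3199 = -8393/2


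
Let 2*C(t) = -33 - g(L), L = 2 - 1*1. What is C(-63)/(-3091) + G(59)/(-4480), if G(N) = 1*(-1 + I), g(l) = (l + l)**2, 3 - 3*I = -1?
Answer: 245549/41543040 ≈ 0.0059107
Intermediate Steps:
L = 1 (L = 2 - 1 = 1)
I = 4/3 (I = 1 - 1/3*(-1) = 1 + 1/3 = 4/3 ≈ 1.3333)
g(l) = 4*l**2 (g(l) = (2*l)**2 = 4*l**2)
G(N) = 1/3 (G(N) = 1*(-1 + 4/3) = 1*(1/3) = 1/3)
C(t) = -37/2 (C(t) = (-33 - 4*1**2)/2 = (-33 - 4)/2 = (1/2)*(-37) = -37/2)
C(-63)/(-3091) + G(59)/(-4480) = -37/2/(-3091) + (1/3)/(-4480) = -37/2*(-1/3091) + (1/3)*(-1/4480) = 37/6182 - 1/13440 = 245549/41543040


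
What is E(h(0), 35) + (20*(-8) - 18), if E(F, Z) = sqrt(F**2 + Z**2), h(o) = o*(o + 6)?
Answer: -143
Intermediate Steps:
h(o) = o*(6 + o)
E(h(0), 35) + (20*(-8) - 18) = sqrt((0*(6 + 0))**2 + 35**2) + (20*(-8) - 18) = sqrt((0*6)**2 + 1225) + (-160 - 18) = sqrt(0**2 + 1225) - 178 = sqrt(0 + 1225) - 178 = sqrt(1225) - 178 = 35 - 178 = -143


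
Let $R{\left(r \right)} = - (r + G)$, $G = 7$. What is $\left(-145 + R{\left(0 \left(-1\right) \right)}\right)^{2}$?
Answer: $23104$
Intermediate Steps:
$R{\left(r \right)} = -7 - r$ ($R{\left(r \right)} = - (r + 7) = - (7 + r) = -7 - r$)
$\left(-145 + R{\left(0 \left(-1\right) \right)}\right)^{2} = \left(-145 - \left(7 + 0 \left(-1\right)\right)\right)^{2} = \left(-145 - 7\right)^{2} = \left(-152\right)^{2} = 23104$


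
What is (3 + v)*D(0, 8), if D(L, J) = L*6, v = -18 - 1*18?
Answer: 0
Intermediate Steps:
v = -36 (v = -18 - 18 = -36)
D(L, J) = 6*L
(3 + v)*D(0, 8) = (3 - 36)*(6*0) = -33*0 = 0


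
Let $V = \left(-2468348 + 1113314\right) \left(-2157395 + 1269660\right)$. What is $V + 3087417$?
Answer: $1202914195407$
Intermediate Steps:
$V = 1202911107990$ ($V = \left(-1355034\right) \left(-887735\right) = 1202911107990$)
$V + 3087417 = 1202911107990 + 3087417 = 1202914195407$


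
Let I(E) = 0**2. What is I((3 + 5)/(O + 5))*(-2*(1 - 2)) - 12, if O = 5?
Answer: -12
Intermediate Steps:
I(E) = 0
I((3 + 5)/(O + 5))*(-2*(1 - 2)) - 12 = 0*(-2*(1 - 2)) - 12 = 0*(-2*(-1)) - 12 = 0*2 - 12 = 0 - 12 = -12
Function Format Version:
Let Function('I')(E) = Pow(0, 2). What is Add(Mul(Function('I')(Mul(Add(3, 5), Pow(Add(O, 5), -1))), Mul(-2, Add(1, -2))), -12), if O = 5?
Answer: -12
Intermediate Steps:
Function('I')(E) = 0
Add(Mul(Function('I')(Mul(Add(3, 5), Pow(Add(O, 5), -1))), Mul(-2, Add(1, -2))), -12) = Add(Mul(0, Mul(-2, Add(1, -2))), -12) = Add(Mul(0, Mul(-2, -1)), -12) = Add(Mul(0, 2), -12) = Add(0, -12) = -12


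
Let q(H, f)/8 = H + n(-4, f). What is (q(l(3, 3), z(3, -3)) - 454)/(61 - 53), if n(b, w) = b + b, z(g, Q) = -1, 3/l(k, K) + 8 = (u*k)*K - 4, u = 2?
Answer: -257/4 ≈ -64.250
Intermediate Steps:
l(k, K) = 3/(-12 + 2*K*k) (l(k, K) = 3/(-8 + ((2*k)*K - 4)) = 3/(-8 + (2*K*k - 4)) = 3/(-8 + (-4 + 2*K*k)) = 3/(-12 + 2*K*k))
n(b, w) = 2*b
q(H, f) = -64 + 8*H (q(H, f) = 8*(H + 2*(-4)) = 8*(H - 8) = 8*(-8 + H) = -64 + 8*H)
(q(l(3, 3), z(3, -3)) - 454)/(61 - 53) = ((-64 + 8*(3/(2*(-6 + 3*3)))) - 454)/(61 - 53) = ((-64 + 8*(3/(2*(-6 + 9)))) - 454)/8 = ((-64 + 8*((3/2)/3)) - 454)*(⅛) = ((-64 + 8*((3/2)*(⅓))) - 454)*(⅛) = ((-64 + 8*(½)) - 454)*(⅛) = ((-64 + 4) - 454)*(⅛) = (-60 - 454)*(⅛) = -514*⅛ = -257/4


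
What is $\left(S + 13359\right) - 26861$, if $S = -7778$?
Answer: $-21280$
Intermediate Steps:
$\left(S + 13359\right) - 26861 = \left(-7778 + 13359\right) - 26861 = 5581 - 26861 = -21280$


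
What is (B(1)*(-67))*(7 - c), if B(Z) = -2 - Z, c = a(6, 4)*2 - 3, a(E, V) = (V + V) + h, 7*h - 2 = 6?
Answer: -11658/7 ≈ -1665.4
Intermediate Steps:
h = 8/7 (h = 2/7 + (⅐)*6 = 2/7 + 6/7 = 8/7 ≈ 1.1429)
a(E, V) = 8/7 + 2*V (a(E, V) = (V + V) + 8/7 = 2*V + 8/7 = 8/7 + 2*V)
c = 107/7 (c = (8/7 + 2*4)*2 - 3 = (8/7 + 8)*2 - 3 = (64/7)*2 - 3 = 128/7 - 3 = 107/7 ≈ 15.286)
(B(1)*(-67))*(7 - c) = ((-2 - 1*1)*(-67))*(7 - 1*107/7) = ((-2 - 1)*(-67))*(7 - 107/7) = -3*(-67)*(-58/7) = 201*(-58/7) = -11658/7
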